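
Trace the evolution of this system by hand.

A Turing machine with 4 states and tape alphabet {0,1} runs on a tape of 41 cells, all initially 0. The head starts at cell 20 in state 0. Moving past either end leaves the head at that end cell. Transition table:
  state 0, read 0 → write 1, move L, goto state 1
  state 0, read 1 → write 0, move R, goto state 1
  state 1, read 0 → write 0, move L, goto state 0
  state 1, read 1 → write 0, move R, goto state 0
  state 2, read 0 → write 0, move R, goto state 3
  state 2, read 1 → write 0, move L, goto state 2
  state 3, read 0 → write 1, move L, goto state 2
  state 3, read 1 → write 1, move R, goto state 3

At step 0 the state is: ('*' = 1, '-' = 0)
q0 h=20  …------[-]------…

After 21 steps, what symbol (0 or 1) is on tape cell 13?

k=0  q0 h=20  …------[-]------…
k=1  q1 h=19  …------[-]*-----…
k=2  q0 h=18  …------[-]-*----…
k=3  q1 h=17  …------[-]*-*---…
k=4  q0 h=16  …------[-]-*-*--…
k=5  q1 h=15  …------[-]*-*-*-…
k=6  q0 h=14  …------[-]-*-*-*…
k=7  q1 h=13  …------[-]*-*-*-…
k=8  q0 h=12  …------[-]-*-*-*…
k=9  q1 h=11  …------[-]*-*-*-…
k=10  q0 h=10  …------[-]-*-*-*…
k=11  q1 h= 9  …------[-]*-*-*-…
k=12  q0 h= 8  …------[-]-*-*-*…
k=13  q1 h= 7  …------[-]*-*-*-…
k=14  q0 h= 6  |------[-]-*-*-*…
k=15  q1 h= 5  |-----[-]*-*-*-…
k=16  q0 h= 4  |----[-]-*-*-*…
k=17  q1 h= 3  |---[-]*-*-*-…
k=18  q0 h= 2  |--[-]-*-*-*…
k=19  q1 h= 1  |-[-]*-*-*-…
k=20  q0 h= 0  |[-]-*-*-*…
k=21  q1 h= 0  |[*]-*-*-*…

0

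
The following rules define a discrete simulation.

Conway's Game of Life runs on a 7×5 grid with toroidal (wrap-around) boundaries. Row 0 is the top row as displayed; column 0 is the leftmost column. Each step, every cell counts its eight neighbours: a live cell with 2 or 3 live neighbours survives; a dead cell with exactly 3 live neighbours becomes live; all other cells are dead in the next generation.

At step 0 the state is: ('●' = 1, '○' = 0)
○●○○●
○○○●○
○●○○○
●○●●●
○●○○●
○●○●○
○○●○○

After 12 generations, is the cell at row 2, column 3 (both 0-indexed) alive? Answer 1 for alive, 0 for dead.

0

step 0: ○●○○●
○○○●○
○●○○○
●○●●●
○●○○●
○●○●○
○○●○○
step 1: ○○●●○
●○●○○
●●○○○
○○●●●
○●○○○
●●○●○
●●●●○
step 2: ●○○○○
●○●●●
●○○○○
○○●●●
○●○○○
○○○●○
●○○○○
step 3: ●○○●○
●○○●○
●○○○○
●●●●●
○○○○●
○○○○○
○○○○●
step 4: ●○○●○
●●○○○
○○○○○
○●●●○
○●●○●
○○○○○
○○○○●
step 5: ●●○○○
●●○○●
●○○○○
●●○●○
●●○○○
●○○●○
○○○○●
step 6: ○●○○○
○○○○●
○○●○○
○○●○○
○○○○○
●●○○○
○●○○●
step 7: ○○○○○
○○○○○
○○○●○
○○○○○
○●○○○
●●○○○
○●●○○
step 8: ○○○○○
○○○○○
○○○○○
○○○○○
●●○○○
●○○○○
●●●○○
step 9: ○●○○○
○○○○○
○○○○○
○○○○○
●●○○○
○○●○●
●●○○○
step 10: ●●○○○
○○○○○
○○○○○
○○○○○
●●○○○
○○●○●
●●●○○
step 11: ●○●○○
○○○○○
○○○○○
○○○○○
●●○○○
○○●●●
○○●●●
step 12: ○●●○●
○○○○○
○○○○○
○○○○○
●●●●●
○○○○○
●○○○○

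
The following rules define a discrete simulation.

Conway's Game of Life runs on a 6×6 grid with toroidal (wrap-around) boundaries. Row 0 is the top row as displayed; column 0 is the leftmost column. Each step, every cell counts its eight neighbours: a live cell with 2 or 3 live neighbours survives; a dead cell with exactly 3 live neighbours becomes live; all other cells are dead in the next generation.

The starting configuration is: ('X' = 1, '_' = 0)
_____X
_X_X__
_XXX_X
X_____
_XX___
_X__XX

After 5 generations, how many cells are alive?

t=0: _____X
_X_X__
_XXX_X
X_____
_XX___
_X__XX
t=1: __X__X
_X_X__
_X_XX_
X__X__
_XX__X
_XX_XX
t=2: _____X
XX_X__
XX_XX_
X__X_X
_____X
____XX
t=3: _____X
_X_X__
___X__
_XXX__
______
X___XX
t=4: _____X
__X_X_
_X_XX_
__XX__
XXXXXX
X___XX
t=5: X__X__
__X_XX
_X__X_
______
______
__X___

8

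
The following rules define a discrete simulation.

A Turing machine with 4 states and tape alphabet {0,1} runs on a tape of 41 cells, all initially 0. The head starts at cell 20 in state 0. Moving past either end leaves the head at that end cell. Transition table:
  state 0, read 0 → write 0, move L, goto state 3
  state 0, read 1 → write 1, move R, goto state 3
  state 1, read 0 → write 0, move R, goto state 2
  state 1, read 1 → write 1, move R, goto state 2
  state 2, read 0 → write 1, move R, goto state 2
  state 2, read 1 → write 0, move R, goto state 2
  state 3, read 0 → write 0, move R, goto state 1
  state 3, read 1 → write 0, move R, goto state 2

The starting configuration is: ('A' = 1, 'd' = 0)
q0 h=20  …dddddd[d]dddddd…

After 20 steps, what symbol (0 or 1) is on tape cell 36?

1

t=0: q0 h=20  …dddddd[d]dddddd…
t=1: q3 h=19  …dddddd[d]dddddd…
t=2: q1 h=20  …dddddd[d]dddddd…
t=3: q2 h=21  …dddddd[d]dddddd…
t=4: q2 h=22  …dddddA[d]dddddd…
t=5: q2 h=23  …ddddAA[d]dddddd…
t=6: q2 h=24  …dddAAA[d]dddddd…
t=7: q2 h=25  …ddAAAA[d]dddddd…
t=8: q2 h=26  …dAAAAA[d]dddddd…
t=9: q2 h=27  …AAAAAA[d]dddddd…
t=10: q2 h=28  …AAAAAA[d]dddddd…
t=11: q2 h=29  …AAAAAA[d]dddddd…
t=12: q2 h=30  …AAAAAA[d]dddddd…
t=13: q2 h=31  …AAAAAA[d]dddddd…
t=14: q2 h=32  …AAAAAA[d]dddddd…
t=15: q2 h=33  …AAAAAA[d]dddddd…
t=16: q2 h=34  …AAAAAA[d]dddddd|
t=17: q2 h=35  …AAAAAA[d]ddddd|
t=18: q2 h=36  …AAAAAA[d]dddd|
t=19: q2 h=37  …AAAAAA[d]ddd|
t=20: q2 h=38  …AAAAAA[d]dd|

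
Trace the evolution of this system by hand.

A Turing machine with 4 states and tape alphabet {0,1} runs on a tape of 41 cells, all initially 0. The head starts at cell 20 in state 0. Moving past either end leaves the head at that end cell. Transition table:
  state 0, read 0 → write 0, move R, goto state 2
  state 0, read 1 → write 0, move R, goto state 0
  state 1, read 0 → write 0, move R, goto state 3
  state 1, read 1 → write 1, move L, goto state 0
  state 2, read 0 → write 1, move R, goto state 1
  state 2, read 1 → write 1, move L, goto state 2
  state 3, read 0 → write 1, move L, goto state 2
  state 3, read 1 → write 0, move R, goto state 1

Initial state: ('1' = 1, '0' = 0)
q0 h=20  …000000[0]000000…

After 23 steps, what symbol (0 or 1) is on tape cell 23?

step 0: q0 h=20  …000000[0]000000…
step 1: q2 h=21  …000000[0]000000…
step 2: q1 h=22  …000001[0]000000…
step 3: q3 h=23  …000010[0]000000…
step 4: q2 h=22  …000001[0]100000…
step 5: q1 h=23  …000011[1]000000…
step 6: q0 h=22  …000001[1]100000…
step 7: q0 h=23  …000010[1]000000…
step 8: q0 h=24  …000100[0]000000…
step 9: q2 h=25  …001000[0]000000…
step 10: q1 h=26  …010001[0]000000…
step 11: q3 h=27  …100010[0]000000…
step 12: q2 h=26  …010001[0]100000…
step 13: q1 h=27  …100011[1]000000…
step 14: q0 h=26  …010001[1]100000…
step 15: q0 h=27  …100010[1]000000…
step 16: q0 h=28  …000100[0]000000…
step 17: q2 h=29  …001000[0]000000…
step 18: q1 h=30  …010001[0]000000…
step 19: q3 h=31  …100010[0]000000…
step 20: q2 h=30  …010001[0]100000…
step 21: q1 h=31  …100011[1]000000…
step 22: q0 h=30  …010001[1]100000…
step 23: q0 h=31  …100010[1]000000…

0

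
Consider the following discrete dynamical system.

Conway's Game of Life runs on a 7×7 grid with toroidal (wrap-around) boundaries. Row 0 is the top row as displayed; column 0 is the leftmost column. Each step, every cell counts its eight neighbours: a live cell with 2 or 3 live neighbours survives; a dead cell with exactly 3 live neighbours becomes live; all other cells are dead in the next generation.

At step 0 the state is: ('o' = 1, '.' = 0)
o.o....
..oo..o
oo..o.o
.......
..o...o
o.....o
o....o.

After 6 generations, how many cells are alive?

step 0: o.o....
..oo..o
oo..o.o
.......
..o...o
o.....o
o....o.
step 1: o.oo...
..oo.oo
oooo.oo
.o...oo
o.....o
oo...o.
o......
step 2: o.ooo..
.....o.
...o...
....o..
.......
.o.....
o.o....
step 3: ..ooo.o
..o....
....o..
.......
.......
.o.....
o.o....
step 4: ..o....
..o.oo.
.......
.......
.......
.o.....
o.o....
step 5: ..o....
...o...
.......
.......
.......
.o.....
..o....
step 6: ..oo...
.......
.......
.......
.......
.......
.oo....

4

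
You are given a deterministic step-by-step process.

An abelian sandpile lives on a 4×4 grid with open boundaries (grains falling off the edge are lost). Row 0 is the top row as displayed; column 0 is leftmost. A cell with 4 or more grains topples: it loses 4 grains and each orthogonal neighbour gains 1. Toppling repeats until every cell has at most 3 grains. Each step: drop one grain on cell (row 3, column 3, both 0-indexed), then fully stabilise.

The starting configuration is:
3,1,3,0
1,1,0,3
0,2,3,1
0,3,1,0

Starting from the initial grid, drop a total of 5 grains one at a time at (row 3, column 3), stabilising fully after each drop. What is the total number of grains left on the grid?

25

gen 0: 3,1,3,0
1,1,0,3
0,2,3,1
0,3,1,0
gen 1: 3,1,3,0
1,1,0,3
0,2,3,1
0,3,1,1
gen 2: 3,1,3,0
1,1,0,3
0,2,3,1
0,3,1,2
gen 3: 3,1,3,0
1,1,0,3
0,2,3,1
0,3,1,3
gen 4: 3,1,3,0
1,1,0,3
0,2,3,2
0,3,2,0
gen 5: 3,1,3,0
1,1,0,3
0,2,3,2
0,3,2,1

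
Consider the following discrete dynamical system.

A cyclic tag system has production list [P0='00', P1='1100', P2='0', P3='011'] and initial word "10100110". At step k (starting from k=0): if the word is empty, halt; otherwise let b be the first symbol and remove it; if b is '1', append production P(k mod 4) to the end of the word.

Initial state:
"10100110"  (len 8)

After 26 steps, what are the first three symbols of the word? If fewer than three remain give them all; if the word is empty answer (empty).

0) "10100110"  (len 8)
1) "010011000"  (len 9)
2) "10011000"  (len 8)
3) "00110000"  (len 8)
4) "0110000"  (len 7)
5) "110000"  (len 6)
6) "100001100"  (len 9)
7) "000011000"  (len 9)
8) "00011000"  (len 8)
9) "0011000"  (len 7)
10) "011000"  (len 6)
11) "11000"  (len 5)
12) "1000011"  (len 7)
13) "00001100"  (len 8)
14) "0001100"  (len 7)
15) "001100"  (len 6)
16) "01100"  (len 5)
17) "1100"  (len 4)
18) "1001100"  (len 7)
19) "0011000"  (len 7)
20) "011000"  (len 6)
21) "11000"  (len 5)
22) "10001100"  (len 8)
23) "00011000"  (len 8)
24) "0011000"  (len 7)
25) "011000"  (len 6)
26) "11000"  (len 5)

110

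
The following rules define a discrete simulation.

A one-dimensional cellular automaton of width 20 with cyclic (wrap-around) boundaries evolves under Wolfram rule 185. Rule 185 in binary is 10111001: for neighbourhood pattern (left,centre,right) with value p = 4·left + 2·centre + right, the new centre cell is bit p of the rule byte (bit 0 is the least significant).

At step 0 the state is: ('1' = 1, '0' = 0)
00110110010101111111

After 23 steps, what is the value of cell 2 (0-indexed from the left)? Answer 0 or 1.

k=0  00110110010101111111
k=1  10101101001011111110
k=2  01011010100111111101
k=3  10110101010111111010
k=4  01101010101111110101
k=5  11010101011111101010
k=6  10101010111111010101
k=7  01010101111110101011
k=8  10101011111101010110
k=9  01010111111010101101
k=10  10101111110101011010
k=11  01011111101010110101
k=12  10111111010101101010
k=13  01111110101011010101
k=14  11111101010110101010
k=15  11111010101101010101
k=16  11110101011010101011
k=17  11101010110101010111
k=18  11010101101010101111
k=19  10101011010101011111
k=20  01010110101010111111
k=21  10101101010101111110
k=22  01011010101011111101
k=23  10110101010111111010

1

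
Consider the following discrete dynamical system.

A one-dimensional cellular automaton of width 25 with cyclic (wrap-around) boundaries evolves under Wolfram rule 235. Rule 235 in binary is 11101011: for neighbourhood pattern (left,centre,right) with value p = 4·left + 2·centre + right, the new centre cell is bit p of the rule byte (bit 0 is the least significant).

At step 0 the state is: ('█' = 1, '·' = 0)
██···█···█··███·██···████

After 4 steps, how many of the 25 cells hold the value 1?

0) ██···█···█··███·██···████
1) ██·██··██··███████·██████
2) █████·███·███████████████
3) █████████████████████████
4) █████████████████████████

25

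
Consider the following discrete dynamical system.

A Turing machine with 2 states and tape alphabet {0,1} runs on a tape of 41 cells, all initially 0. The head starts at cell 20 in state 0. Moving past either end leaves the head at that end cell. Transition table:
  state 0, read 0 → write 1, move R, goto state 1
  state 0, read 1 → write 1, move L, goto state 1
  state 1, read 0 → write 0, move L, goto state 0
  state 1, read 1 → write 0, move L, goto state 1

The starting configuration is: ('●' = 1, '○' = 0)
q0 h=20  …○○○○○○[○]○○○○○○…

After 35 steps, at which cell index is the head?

3

step 0: q0 h=20  …○○○○○○[○]○○○○○○…
step 1: q1 h=21  …○○○○○●[○]○○○○○○…
step 2: q0 h=20  …○○○○○○[●]○○○○○○…
step 3: q1 h=19  …○○○○○○[○]●○○○○○…
step 4: q0 h=18  …○○○○○○[○]○●○○○○…
step 5: q1 h=19  …○○○○○●[○]●○○○○○…
step 6: q0 h=18  …○○○○○○[●]○●○○○○…
step 7: q1 h=17  …○○○○○○[○]●○●○○○…
step 8: q0 h=16  …○○○○○○[○]○●○●○○…
step 9: q1 h=17  …○○○○○●[○]●○●○○○…
step 10: q0 h=16  …○○○○○○[●]○●○●○○…
step 11: q1 h=15  …○○○○○○[○]●○●○●○…
step 12: q0 h=14  …○○○○○○[○]○●○●○●…
step 13: q1 h=15  …○○○○○●[○]●○●○●○…
step 14: q0 h=14  …○○○○○○[●]○●○●○●…
step 15: q1 h=13  …○○○○○○[○]●○●○●○…
step 16: q0 h=12  …○○○○○○[○]○●○●○●…
step 17: q1 h=13  …○○○○○●[○]●○●○●○…
step 18: q0 h=12  …○○○○○○[●]○●○●○●…
step 19: q1 h=11  …○○○○○○[○]●○●○●○…
step 20: q0 h=10  …○○○○○○[○]○●○●○●…
step 21: q1 h=11  …○○○○○●[○]●○●○●○…
step 22: q0 h=10  …○○○○○○[●]○●○●○●…
step 23: q1 h= 9  …○○○○○○[○]●○●○●○…
step 24: q0 h= 8  …○○○○○○[○]○●○●○●…
step 25: q1 h= 9  …○○○○○●[○]●○●○●○…
step 26: q0 h= 8  …○○○○○○[●]○●○●○●…
step 27: q1 h= 7  …○○○○○○[○]●○●○●○…
step 28: q0 h= 6  |○○○○○○[○]○●○●○●…
step 29: q1 h= 7  …○○○○○●[○]●○●○●○…
step 30: q0 h= 6  |○○○○○○[●]○●○●○●…
step 31: q1 h= 5  |○○○○○[○]●○●○●○…
step 32: q0 h= 4  |○○○○[○]○●○●○●…
step 33: q1 h= 5  |○○○○●[○]●○●○●○…
step 34: q0 h= 4  |○○○○[●]○●○●○●…
step 35: q1 h= 3  |○○○[○]●○●○●○…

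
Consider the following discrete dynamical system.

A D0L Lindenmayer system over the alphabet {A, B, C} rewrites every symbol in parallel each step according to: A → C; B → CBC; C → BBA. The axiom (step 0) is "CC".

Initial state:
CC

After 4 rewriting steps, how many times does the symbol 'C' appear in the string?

58

k=0  CC
k=1  BBABBA
k=2  CBCCBCCCBCCBCC
k=3  BBACBCBBABBACBCBBABBABBACBCBBABBACBCBBABBA
k=4  CBCCBCCBBACBCBBACBCCBCCCBCCBCCBBACBCBBACBCCBCCCBCCBCCCBCCBCCBBACBCBBACBCCBCCCBCCBCCBBACBCBBACBCCBCCCBCCBCC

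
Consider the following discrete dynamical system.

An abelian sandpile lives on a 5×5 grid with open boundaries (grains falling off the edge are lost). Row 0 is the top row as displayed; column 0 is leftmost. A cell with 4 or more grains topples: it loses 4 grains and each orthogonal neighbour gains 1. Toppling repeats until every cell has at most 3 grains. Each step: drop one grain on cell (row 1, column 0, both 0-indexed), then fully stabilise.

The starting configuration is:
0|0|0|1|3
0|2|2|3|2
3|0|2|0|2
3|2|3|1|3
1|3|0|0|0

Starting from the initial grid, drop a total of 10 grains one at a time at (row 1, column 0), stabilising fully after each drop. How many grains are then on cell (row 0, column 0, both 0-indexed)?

3

t=0: 0|0|0|1|3
0|2|2|3|2
3|0|2|0|2
3|2|3|1|3
1|3|0|0|0
t=1: 0|0|0|1|3
1|2|2|3|2
3|0|2|0|2
3|2|3|1|3
1|3|0|0|0
t=2: 0|0|0|1|3
2|2|2|3|2
3|0|2|0|2
3|2|3|1|3
1|3|0|0|0
t=3: 0|0|0|1|3
3|2|2|3|2
3|0|2|0|2
3|2|3|1|3
1|3|0|0|0
t=4: 1|0|0|1|3
1|3|2|3|2
1|1|2|0|2
0|3|3|1|3
2|3|0|0|0
t=5: 1|0|0|1|3
2|3|2|3|2
1|1|2|0|2
0|3|3|1|3
2|3|0|0|0
t=6: 1|0|0|1|3
3|3|2|3|2
1|1|2|0|2
0|3|3|1|3
2|3|0|0|0
t=7: 2|1|0|1|3
1|0|3|3|2
2|2|2|0|2
0|3|3|1|3
2|3|0|0|0
t=8: 2|1|0|1|3
2|0|3|3|2
2|2|2|0|2
0|3|3|1|3
2|3|0|0|0
t=9: 2|1|0|1|3
3|0|3|3|2
2|2|2|0|2
0|3|3|1|3
2|3|0|0|0
t=10: 3|1|0|1|3
0|1|3|3|2
3|2|2|0|2
0|3|3|1|3
2|3|0|0|0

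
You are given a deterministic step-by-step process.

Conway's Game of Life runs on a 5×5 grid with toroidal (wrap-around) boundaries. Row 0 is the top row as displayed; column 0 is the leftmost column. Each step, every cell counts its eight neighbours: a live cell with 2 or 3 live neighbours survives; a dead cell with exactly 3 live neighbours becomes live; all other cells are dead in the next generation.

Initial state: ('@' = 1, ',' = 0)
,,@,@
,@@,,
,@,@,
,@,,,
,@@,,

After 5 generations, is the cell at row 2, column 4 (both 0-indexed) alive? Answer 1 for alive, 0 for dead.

0

[0] ,,@,@
,@@,,
,@,@,
,@,,,
,@@,,
[1] @,,,,
@@,,,
@@,,,
@@,,,
@@@@,
[2] ,,,,,
,,,,@
,,@,@
,,,,,
,,@,,
[3] ,,,,,
,,,@,
,,,@,
,,,@,
,,,,,
[4] ,,,,,
,,,,,
,,@@@
,,,,,
,,,,,
[5] ,,,,,
,,,@,
,,,@,
,,,@,
,,,,,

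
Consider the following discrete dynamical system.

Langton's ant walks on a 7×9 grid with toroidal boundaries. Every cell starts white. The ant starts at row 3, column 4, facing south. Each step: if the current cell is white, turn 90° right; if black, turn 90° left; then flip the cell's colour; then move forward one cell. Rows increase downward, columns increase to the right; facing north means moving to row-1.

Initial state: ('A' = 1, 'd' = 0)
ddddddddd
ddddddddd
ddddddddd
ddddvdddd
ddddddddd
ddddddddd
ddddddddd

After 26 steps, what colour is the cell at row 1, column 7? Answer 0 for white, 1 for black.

1

0) ddddddddd
ddddddddd
ddddddddd
ddddvdddd
ddddddddd
ddddddddd
ddddddddd
1) ddddddddd
ddddddddd
ddddddddd
ddd<Adddd
ddddddddd
ddddddddd
ddddddddd
2) ddddddddd
ddddddddd
ddd^ddddd
dddAAdddd
ddddddddd
ddddddddd
ddddddddd
3) ddddddddd
ddddddddd
dddA>dddd
dddAAdddd
ddddddddd
ddddddddd
ddddddddd
4) ddddddddd
ddddddddd
dddAAdddd
dddAvdddd
ddddddddd
ddddddddd
ddddddddd
5) ddddddddd
ddddddddd
dddAAdddd
dddAd>ddd
ddddddddd
ddddddddd
ddddddddd
6) ddddddddd
ddddddddd
dddAAdddd
dddAdAddd
dddddvddd
ddddddddd
ddddddddd
7) ddddddddd
ddddddddd
dddAAdddd
dddAdAddd
dddd<Addd
ddddddddd
ddddddddd
8) ddddddddd
ddddddddd
dddAAdddd
dddA^Addd
ddddAAddd
ddddddddd
ddddddddd
9) ddddddddd
ddddddddd
dddAAdddd
dddAA>ddd
ddddAAddd
ddddddddd
ddddddddd
10) ddddddddd
ddddddddd
dddAA^ddd
dddAAdddd
ddddAAddd
ddddddddd
ddddddddd
11) ddddddddd
ddddddddd
dddAAA>dd
dddAAdddd
ddddAAddd
ddddddddd
ddddddddd
12) ddddddddd
ddddddddd
dddAAAAdd
dddAAdvdd
ddddAAddd
ddddddddd
ddddddddd
13) ddddddddd
ddddddddd
dddAAAAdd
dddAA<Add
ddddAAddd
ddddddddd
ddddddddd
14) ddddddddd
ddddddddd
dddAA^Add
dddAAAAdd
ddddAAddd
ddddddddd
ddddddddd
15) ddddddddd
ddddddddd
dddA<dAdd
dddAAAAdd
ddddAAddd
ddddddddd
ddddddddd
16) ddddddddd
ddddddddd
dddAddAdd
dddAvAAdd
ddddAAddd
ddddddddd
ddddddddd
17) ddddddddd
ddddddddd
dddAddAdd
dddAd>Add
ddddAAddd
ddddddddd
ddddddddd
18) ddddddddd
ddddddddd
dddAd^Add
dddAddAdd
ddddAAddd
ddddddddd
ddddddddd
19) ddddddddd
ddddddddd
dddAdA>dd
dddAddAdd
ddddAAddd
ddddddddd
ddddddddd
20) ddddddddd
dddddd^dd
dddAdAddd
dddAddAdd
ddddAAddd
ddddddddd
ddddddddd
21) ddddddddd
ddddddA>d
dddAdAddd
dddAddAdd
ddddAAddd
ddddddddd
ddddddddd
22) ddddddddd
ddddddAAd
dddAdAdvd
dddAddAdd
ddddAAddd
ddddddddd
ddddddddd
23) ddddddddd
ddddddAAd
dddAdA<Ad
dddAddAdd
ddddAAddd
ddddddddd
ddddddddd
24) ddddddddd
dddddd^Ad
dddAdAAAd
dddAddAdd
ddddAAddd
ddddddddd
ddddddddd
25) ddddddddd
ddddd<dAd
dddAdAAAd
dddAddAdd
ddddAAddd
ddddddddd
ddddddddd
26) ddddd^ddd
dddddAdAd
dddAdAAAd
dddAddAdd
ddddAAddd
ddddddddd
ddddddddd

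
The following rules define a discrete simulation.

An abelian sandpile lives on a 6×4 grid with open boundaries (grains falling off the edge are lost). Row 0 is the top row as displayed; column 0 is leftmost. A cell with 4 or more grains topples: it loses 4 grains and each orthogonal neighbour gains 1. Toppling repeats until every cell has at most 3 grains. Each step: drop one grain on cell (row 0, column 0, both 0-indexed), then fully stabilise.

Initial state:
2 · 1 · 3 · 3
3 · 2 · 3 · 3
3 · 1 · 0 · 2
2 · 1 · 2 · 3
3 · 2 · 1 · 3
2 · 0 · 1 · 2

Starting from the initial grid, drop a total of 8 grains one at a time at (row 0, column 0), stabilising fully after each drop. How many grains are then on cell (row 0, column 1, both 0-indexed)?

3

step 0: 2 · 1 · 3 · 3
3 · 2 · 3 · 3
3 · 1 · 0 · 2
2 · 1 · 2 · 3
3 · 2 · 1 · 3
2 · 0 · 1 · 2
step 1: 3 · 1 · 3 · 3
3 · 2 · 3 · 3
3 · 1 · 0 · 2
2 · 1 · 2 · 3
3 · 2 · 1 · 3
2 · 0 · 1 · 2
step 2: 1 · 2 · 3 · 3
1 · 3 · 3 · 3
0 · 2 · 0 · 2
3 · 1 · 2 · 3
3 · 2 · 1 · 3
2 · 0 · 1 · 2
step 3: 2 · 2 · 3 · 3
1 · 3 · 3 · 3
0 · 2 · 0 · 2
3 · 1 · 2 · 3
3 · 2 · 1 · 3
2 · 0 · 1 · 2
step 4: 3 · 2 · 3 · 3
1 · 3 · 3 · 3
0 · 2 · 0 · 2
3 · 1 · 2 · 3
3 · 2 · 1 · 3
2 · 0 · 1 · 2
step 5: 0 · 3 · 3 · 3
2 · 3 · 3 · 3
0 · 2 · 0 · 2
3 · 1 · 2 · 3
3 · 2 · 1 · 3
2 · 0 · 1 · 2
step 6: 1 · 3 · 3 · 3
2 · 3 · 3 · 3
0 · 2 · 0 · 2
3 · 1 · 2 · 3
3 · 2 · 1 · 3
2 · 0 · 1 · 2
step 7: 2 · 3 · 3 · 3
2 · 3 · 3 · 3
0 · 2 · 0 · 2
3 · 1 · 2 · 3
3 · 2 · 1 · 3
2 · 0 · 1 · 2
step 8: 3 · 3 · 3 · 3
2 · 3 · 3 · 3
0 · 2 · 0 · 2
3 · 1 · 2 · 3
3 · 2 · 1 · 3
2 · 0 · 1 · 2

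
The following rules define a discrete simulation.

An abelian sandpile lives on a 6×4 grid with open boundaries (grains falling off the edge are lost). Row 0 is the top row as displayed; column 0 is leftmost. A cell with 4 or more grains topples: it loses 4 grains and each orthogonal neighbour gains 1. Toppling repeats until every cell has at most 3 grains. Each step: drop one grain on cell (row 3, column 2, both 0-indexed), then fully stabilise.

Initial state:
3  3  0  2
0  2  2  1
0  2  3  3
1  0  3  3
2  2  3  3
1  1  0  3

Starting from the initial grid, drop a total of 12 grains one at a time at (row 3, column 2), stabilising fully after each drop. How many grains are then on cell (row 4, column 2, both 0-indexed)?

3

t=0: 3  3  0  2
0  2  2  1
0  2  3  3
1  0  3  3
2  2  3  3
1  1  0  3
t=1: 3  3  0  2
0  2  3  2
0  3  1  1
1  1  3  2
2  3  1  2
1  1  2  0
t=2: 3  3  0  2
0  2  3  2
0  3  2  1
1  2  0  3
2  3  2  2
1  1  2  0
t=3: 3  3  0  2
0  2  3  2
0  3  2  1
1  2  1  3
2  3  2  2
1  1  2  0
t=4: 3  3  0  2
0  2  3  2
0  3  2  1
1  2  2  3
2  3  2  2
1  1  2  0
t=5: 3  3  0  2
0  2  3  2
0  3  2  1
1  2  3  3
2  3  2  2
1  1  2  0
t=6: 3  3  0  2
0  2  3  2
0  3  3  2
1  3  1  0
2  3  3  3
1  1  2  0
t=7: 3  3  0  2
0  2  3  2
0  3  3  2
1  3  2  0
2  3  3  3
1  1  2  0
t=8: 3  3  0  2
0  2  3  2
0  3  3  2
1  3  3  0
2  3  3  3
1  1  2  0
t=9: 0  1  2  2
2  1  1  3
1  2  2  3
2  2  3  2
3  1  2  0
1  2  3  1
t=10: 0  1  2  2
2  1  1  3
1  2  3  3
2  3  0  3
3  1  3  0
1  2  3  1
t=11: 0  1  2  2
2  1  1  3
1  2  3  3
2  3  1  3
3  1  3  0
1  2  3  1
t=12: 0  1  2  2
2  1  1  3
1  2  3  3
2  3  2  3
3  1  3  0
1  2  3  1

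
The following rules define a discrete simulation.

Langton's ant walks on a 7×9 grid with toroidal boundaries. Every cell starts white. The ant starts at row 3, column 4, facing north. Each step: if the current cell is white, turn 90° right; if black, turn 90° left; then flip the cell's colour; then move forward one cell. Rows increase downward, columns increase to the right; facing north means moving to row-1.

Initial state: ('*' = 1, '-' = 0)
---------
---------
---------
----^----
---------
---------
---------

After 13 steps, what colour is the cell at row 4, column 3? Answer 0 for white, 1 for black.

1

[0] ---------
---------
---------
----^----
---------
---------
---------
[1] ---------
---------
---------
----*>---
---------
---------
---------
[2] ---------
---------
---------
----**---
-----v---
---------
---------
[3] ---------
---------
---------
----**---
----<*---
---------
---------
[4] ---------
---------
---------
----^*---
----**---
---------
---------
[5] ---------
---------
---------
---<-*---
----**---
---------
---------
[6] ---------
---------
---^-----
---*-*---
----**---
---------
---------
[7] ---------
---------
---*>----
---*-*---
----**---
---------
---------
[8] ---------
---------
---**----
---*v*---
----**---
---------
---------
[9] ---------
---------
---**----
---<**---
----**---
---------
---------
[10] ---------
---------
---**----
----**---
---v**---
---------
---------
[11] ---------
---------
---**----
----**---
--<***---
---------
---------
[12] ---------
---------
---**----
--^-**---
--****---
---------
---------
[13] ---------
---------
---**----
--*>**---
--****---
---------
---------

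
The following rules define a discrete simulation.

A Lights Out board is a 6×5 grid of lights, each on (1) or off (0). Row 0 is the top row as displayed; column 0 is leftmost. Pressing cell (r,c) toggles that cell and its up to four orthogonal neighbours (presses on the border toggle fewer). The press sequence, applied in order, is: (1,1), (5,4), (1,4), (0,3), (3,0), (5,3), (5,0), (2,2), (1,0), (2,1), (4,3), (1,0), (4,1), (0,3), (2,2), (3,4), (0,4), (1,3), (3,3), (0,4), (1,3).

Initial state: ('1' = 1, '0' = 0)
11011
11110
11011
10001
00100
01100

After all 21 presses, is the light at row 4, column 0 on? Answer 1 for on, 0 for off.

gen 0: 11011
11110
11011
10001
00100
01100
gen 1: 10011
00010
10011
10001
00100
01100
gen 2: 10011
00010
10011
10001
00101
01111
gen 3: 10010
00001
10010
10001
00101
01111
gen 4: 10101
00011
10010
10001
00101
01111
gen 5: 10101
00011
00010
01001
10101
01111
gen 6: 10101
00011
00010
01001
10111
01000
gen 7: 10101
00011
00010
01001
00111
10000
gen 8: 10101
00111
01100
01101
00111
10000
gen 9: 00101
11111
11100
01101
00111
10000
gen 10: 00101
10111
00000
00101
00111
10000
gen 11: 00101
10111
00000
00111
00000
10010
gen 12: 10101
01111
10000
00111
00000
10010
gen 13: 10101
01111
10000
01111
11100
11010
gen 14: 10010
01101
10000
01111
11100
11010
gen 15: 10010
01001
11110
01011
11100
11010
gen 16: 10010
01001
11111
01000
11101
11010
gen 17: 10001
01000
11111
01000
11101
11010
gen 18: 10011
01111
11101
01000
11101
11010
gen 19: 10011
01111
11111
01111
11111
11010
gen 20: 10000
01110
11111
01111
11111
11010
gen 21: 10010
01001
11101
01111
11111
11010

1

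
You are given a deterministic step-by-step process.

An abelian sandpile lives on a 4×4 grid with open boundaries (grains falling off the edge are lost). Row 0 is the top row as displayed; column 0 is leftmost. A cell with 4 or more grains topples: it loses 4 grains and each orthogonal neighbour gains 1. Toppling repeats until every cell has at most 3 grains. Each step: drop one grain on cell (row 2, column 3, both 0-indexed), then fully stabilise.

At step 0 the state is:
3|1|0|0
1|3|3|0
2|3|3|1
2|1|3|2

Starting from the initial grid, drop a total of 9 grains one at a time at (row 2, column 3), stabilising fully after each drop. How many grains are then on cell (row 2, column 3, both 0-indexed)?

2

0) 3|1|0|0
1|3|3|0
2|3|3|1
2|1|3|2
1) 3|1|0|0
1|3|3|0
2|3|3|2
2|1|3|2
2) 3|1|0|0
1|3|3|0
2|3|3|3
2|1|3|2
3) 3|2|1|0
2|1|1|2
3|1|3|2
2|3|1|0
4) 3|2|1|0
2|1|1|2
3|1|3|3
2|3|1|0
5) 3|2|1|0
2|1|2|3
3|2|0|1
2|3|2|1
6) 3|2|1|0
2|1|2|3
3|2|0|2
2|3|2|1
7) 3|2|1|0
2|1|2|3
3|2|0|3
2|3|2|1
8) 3|2|1|1
2|1|3|0
3|2|1|1
2|3|2|2
9) 3|2|1|1
2|1|3|0
3|2|1|2
2|3|2|2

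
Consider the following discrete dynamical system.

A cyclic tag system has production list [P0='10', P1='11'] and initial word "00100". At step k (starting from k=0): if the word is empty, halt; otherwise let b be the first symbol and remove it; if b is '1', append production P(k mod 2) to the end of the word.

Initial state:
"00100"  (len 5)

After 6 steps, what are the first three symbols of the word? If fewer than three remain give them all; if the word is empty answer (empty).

011

step 0: "00100"  (len 5)
step 1: "0100"  (len 4)
step 2: "100"  (len 3)
step 3: "0010"  (len 4)
step 4: "010"  (len 3)
step 5: "10"  (len 2)
step 6: "011"  (len 3)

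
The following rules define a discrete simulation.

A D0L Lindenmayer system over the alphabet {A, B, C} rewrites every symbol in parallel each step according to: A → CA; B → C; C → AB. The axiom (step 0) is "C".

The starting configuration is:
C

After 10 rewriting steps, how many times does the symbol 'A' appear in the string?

gen 0: C
gen 1: AB
gen 2: CAC
gen 3: ABCAAB
gen 4: CACABCACAC
gen 5: ABCAABCACABCAABCAAB
gen 6: CACABCACACABCAABCACABCACACABCACAC
gen 7: ABCAABCACABCAABCAABCACABCACACABCAABCACABCAABCAABCACABCAABCAAB
gen 8: CACABCACACABCAABCACABCACACABCACACABCAABCACABCAABCAABCACABCACACABCAABCACABCACACABCACACABCAABCACABCACACABCACAC
gen 9: ABCAABCACABCAABCAABCACABCACACABCAABCACABCAABCAABCACABCAABC…AABCACABCAABCAABCACABCACACABCAABCACABCAABCAABCACABCAABCAAB  (len 197)
gen 10: CACABCACACABCAABCACABCACACABCACACABCAABCACABCAABCAABCACABC…ABCACABCACACABCAABCACABCACACABCACACABCAABCACABCACACABCACAC  (len 352)

155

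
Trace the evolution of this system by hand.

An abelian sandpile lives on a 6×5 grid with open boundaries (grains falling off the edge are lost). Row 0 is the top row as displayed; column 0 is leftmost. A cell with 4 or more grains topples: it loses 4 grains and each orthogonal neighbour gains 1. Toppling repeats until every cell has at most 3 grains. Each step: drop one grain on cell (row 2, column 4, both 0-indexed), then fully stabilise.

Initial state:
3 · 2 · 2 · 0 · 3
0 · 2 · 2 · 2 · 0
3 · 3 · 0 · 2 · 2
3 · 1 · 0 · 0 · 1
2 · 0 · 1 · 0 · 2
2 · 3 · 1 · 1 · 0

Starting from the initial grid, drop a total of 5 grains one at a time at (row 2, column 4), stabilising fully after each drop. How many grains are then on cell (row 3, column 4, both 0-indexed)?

k=0  3 · 2 · 2 · 0 · 3
0 · 2 · 2 · 2 · 0
3 · 3 · 0 · 2 · 2
3 · 1 · 0 · 0 · 1
2 · 0 · 1 · 0 · 2
2 · 3 · 1 · 1 · 0
k=1  3 · 2 · 2 · 0 · 3
0 · 2 · 2 · 2 · 0
3 · 3 · 0 · 2 · 3
3 · 1 · 0 · 0 · 1
2 · 0 · 1 · 0 · 2
2 · 3 · 1 · 1 · 0
k=2  3 · 2 · 2 · 0 · 3
0 · 2 · 2 · 2 · 1
3 · 3 · 0 · 3 · 0
3 · 1 · 0 · 0 · 2
2 · 0 · 1 · 0 · 2
2 · 3 · 1 · 1 · 0
k=3  3 · 2 · 2 · 0 · 3
0 · 2 · 2 · 2 · 1
3 · 3 · 0 · 3 · 1
3 · 1 · 0 · 0 · 2
2 · 0 · 1 · 0 · 2
2 · 3 · 1 · 1 · 0
k=4  3 · 2 · 2 · 0 · 3
0 · 2 · 2 · 2 · 1
3 · 3 · 0 · 3 · 2
3 · 1 · 0 · 0 · 2
2 · 0 · 1 · 0 · 2
2 · 3 · 1 · 1 · 0
k=5  3 · 2 · 2 · 0 · 3
0 · 2 · 2 · 2 · 1
3 · 3 · 0 · 3 · 3
3 · 1 · 0 · 0 · 2
2 · 0 · 1 · 0 · 2
2 · 3 · 1 · 1 · 0

2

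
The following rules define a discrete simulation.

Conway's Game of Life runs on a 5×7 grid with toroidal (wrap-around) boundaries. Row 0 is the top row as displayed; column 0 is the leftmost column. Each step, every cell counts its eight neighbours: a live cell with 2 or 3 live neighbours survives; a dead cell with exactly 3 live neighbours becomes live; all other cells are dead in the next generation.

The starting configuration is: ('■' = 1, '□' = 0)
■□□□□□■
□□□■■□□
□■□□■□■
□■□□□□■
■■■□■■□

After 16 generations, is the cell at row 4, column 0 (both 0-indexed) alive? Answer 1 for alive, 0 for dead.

0

gen 0: ■□□□□□■
□□□■■□□
□■□□■□■
□■□□□□■
■■■□■■□
gen 1: ■□■□□□■
□□□■■□■
□□■■■□□
□□□■■□■
□□■□□■□
gen 2: ■■■□■□■
■■□□■□■
□□■□□□□
□□□□□□□
■■■□■■□
gen 3: □□□□■□□
□□□□□□■
■■□□□□□
□□■■□□□
□□■□■■□
gen 4: □□□■■□□
■□□□□□□
■■■□□□□
□□■■■□□
□□■□■■□
gen 5: □□□■■■□
■□■■□□□
■□■□□□□
□□□□■■□
□□■□□■□
gen 6: □■□□□■■
□□■□□□■
□□■□■□■
□■□■■■■
□□□□□□■
gen 7: □□□□□■■
□■■■□□■
□■■□■□■
□□■■■□■
□□■□□□□
gen 8: ■■□■□■■
□■□■■□■
□□□□■□■
■□□□■□□
□□■□■□■
gen 9: □■□□□□□
□■□■□□□
□□□□■□■
■□□□■□■
□□■□■□□
gen 10: □■□■□□□
■□■□□□□
□□□■■□■
■□□□■□■
■■□■□■□
gen 11: □□□■■□■
■■■□■□□
□■□■■□■
□■■□□□□
□■□■□■□
gen 12: □□□□□□■
□■□□□□■
□□□□■■□
□■□□□■□
■■□■□■□
gen 13: □■■□□■■
■□□□□□■
■□□□■■■
■■■□□■□
■■■□■■□
gen 14: □□■■■□□
□□□□■□□
□□□□■□□
□□■□□□□
□□□□■□□
gen 15: □□□□■■□
□□□□■■□
□□□■□□□
□□□■□□□
□□■□■□□
gen 16: □□□□□□□
□□□■□■□
□□□■□□□
□□■■■□□
□□□□■■□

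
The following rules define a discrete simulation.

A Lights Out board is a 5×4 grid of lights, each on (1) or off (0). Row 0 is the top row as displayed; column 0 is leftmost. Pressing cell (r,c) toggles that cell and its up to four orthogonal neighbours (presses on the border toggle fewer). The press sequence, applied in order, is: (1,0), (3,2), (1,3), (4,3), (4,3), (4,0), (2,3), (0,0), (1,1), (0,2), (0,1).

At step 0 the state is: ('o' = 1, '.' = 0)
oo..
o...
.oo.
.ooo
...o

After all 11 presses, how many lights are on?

11

step 0: oo..
o...
.oo.
.ooo
...o
step 1: .o..
.o..
ooo.
.ooo
...o
step 2: .o..
.o..
oo..
....
..oo
step 3: .o.o
.ooo
oo.o
....
..oo
step 4: .o.o
.ooo
oo.o
...o
....
step 5: .o.o
.ooo
oo.o
....
..oo
step 6: .o.o
.ooo
oo.o
o...
oooo
step 7: .o.o
.oo.
ooo.
o..o
oooo
step 8: o..o
ooo.
ooo.
o..o
oooo
step 9: oo.o
....
o.o.
o..o
oooo
step 10: o.o.
..o.
o.o.
o..o
oooo
step 11: .o..
.oo.
o.o.
o..o
oooo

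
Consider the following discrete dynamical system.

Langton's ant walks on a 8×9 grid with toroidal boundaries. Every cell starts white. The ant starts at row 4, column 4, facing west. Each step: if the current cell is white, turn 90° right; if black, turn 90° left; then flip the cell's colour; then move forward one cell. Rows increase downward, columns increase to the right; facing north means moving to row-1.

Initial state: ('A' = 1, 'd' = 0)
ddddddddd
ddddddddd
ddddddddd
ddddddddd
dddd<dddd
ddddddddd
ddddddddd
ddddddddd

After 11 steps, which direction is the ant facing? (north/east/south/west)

step 0: ddddddddd
ddddddddd
ddddddddd
ddddddddd
dddd<dddd
ddddddddd
ddddddddd
ddddddddd
step 1: ddddddddd
ddddddddd
ddddddddd
dddd^dddd
ddddAdddd
ddddddddd
ddddddddd
ddddddddd
step 2: ddddddddd
ddddddddd
ddddddddd
ddddA>ddd
ddddAdddd
ddddddddd
ddddddddd
ddddddddd
step 3: ddddddddd
ddddddddd
ddddddddd
ddddAAddd
ddddAvddd
ddddddddd
ddddddddd
ddddddddd
step 4: ddddddddd
ddddddddd
ddddddddd
ddddAAddd
dddd<Addd
ddddddddd
ddddddddd
ddddddddd
step 5: ddddddddd
ddddddddd
ddddddddd
ddddAAddd
dddddAddd
ddddvdddd
ddddddddd
ddddddddd
step 6: ddddddddd
ddddddddd
ddddddddd
ddddAAddd
dddddAddd
ddd<Adddd
ddddddddd
ddddddddd
step 7: ddddddddd
ddddddddd
ddddddddd
ddddAAddd
ddd^dAddd
dddAAdddd
ddddddddd
ddddddddd
step 8: ddddddddd
ddddddddd
ddddddddd
ddddAAddd
dddA>Addd
dddAAdddd
ddddddddd
ddddddddd
step 9: ddddddddd
ddddddddd
ddddddddd
ddddAAddd
dddAAAddd
dddAvdddd
ddddddddd
ddddddddd
step 10: ddddddddd
ddddddddd
ddddddddd
ddddAAddd
dddAAAddd
dddAd>ddd
ddddddddd
ddddddddd
step 11: ddddddddd
ddddddddd
ddddddddd
ddddAAddd
dddAAAddd
dddAdAddd
dddddvddd
ddddddddd

south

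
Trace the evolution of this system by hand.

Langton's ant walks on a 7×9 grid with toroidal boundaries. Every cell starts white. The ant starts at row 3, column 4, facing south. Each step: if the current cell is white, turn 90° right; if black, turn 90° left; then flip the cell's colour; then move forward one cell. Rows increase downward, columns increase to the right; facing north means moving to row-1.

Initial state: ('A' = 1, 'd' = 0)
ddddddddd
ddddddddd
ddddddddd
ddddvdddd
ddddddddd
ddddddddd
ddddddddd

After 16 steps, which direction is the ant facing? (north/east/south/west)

k=0  ddddddddd
ddddddddd
ddddddddd
ddddvdddd
ddddddddd
ddddddddd
ddddddddd
k=1  ddddddddd
ddddddddd
ddddddddd
ddd<Adddd
ddddddddd
ddddddddd
ddddddddd
k=2  ddddddddd
ddddddddd
ddd^ddddd
dddAAdddd
ddddddddd
ddddddddd
ddddddddd
k=3  ddddddddd
ddddddddd
dddA>dddd
dddAAdddd
ddddddddd
ddddddddd
ddddddddd
k=4  ddddddddd
ddddddddd
dddAAdddd
dddAvdddd
ddddddddd
ddddddddd
ddddddddd
k=5  ddddddddd
ddddddddd
dddAAdddd
dddAd>ddd
ddddddddd
ddddddddd
ddddddddd
k=6  ddddddddd
ddddddddd
dddAAdddd
dddAdAddd
dddddvddd
ddddddddd
ddddddddd
k=7  ddddddddd
ddddddddd
dddAAdddd
dddAdAddd
dddd<Addd
ddddddddd
ddddddddd
k=8  ddddddddd
ddddddddd
dddAAdddd
dddA^Addd
ddddAAddd
ddddddddd
ddddddddd
k=9  ddddddddd
ddddddddd
dddAAdddd
dddAA>ddd
ddddAAddd
ddddddddd
ddddddddd
k=10  ddddddddd
ddddddddd
dddAA^ddd
dddAAdddd
ddddAAddd
ddddddddd
ddddddddd
k=11  ddddddddd
ddddddddd
dddAAA>dd
dddAAdddd
ddddAAddd
ddddddddd
ddddddddd
k=12  ddddddddd
ddddddddd
dddAAAAdd
dddAAdvdd
ddddAAddd
ddddddddd
ddddddddd
k=13  ddddddddd
ddddddddd
dddAAAAdd
dddAA<Add
ddddAAddd
ddddddddd
ddddddddd
k=14  ddddddddd
ddddddddd
dddAA^Add
dddAAAAdd
ddddAAddd
ddddddddd
ddddddddd
k=15  ddddddddd
ddddddddd
dddA<dAdd
dddAAAAdd
ddddAAddd
ddddddddd
ddddddddd
k=16  ddddddddd
ddddddddd
dddAddAdd
dddAvAAdd
ddddAAddd
ddddddddd
ddddddddd

south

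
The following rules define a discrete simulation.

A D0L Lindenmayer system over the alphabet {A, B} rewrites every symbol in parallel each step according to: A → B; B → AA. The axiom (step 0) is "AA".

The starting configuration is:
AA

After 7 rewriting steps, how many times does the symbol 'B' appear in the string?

[0] AA
[1] BB
[2] AAAA
[3] BBBB
[4] AAAAAAAA
[5] BBBBBBBB
[6] AAAAAAAAAAAAAAAA
[7] BBBBBBBBBBBBBBBB

16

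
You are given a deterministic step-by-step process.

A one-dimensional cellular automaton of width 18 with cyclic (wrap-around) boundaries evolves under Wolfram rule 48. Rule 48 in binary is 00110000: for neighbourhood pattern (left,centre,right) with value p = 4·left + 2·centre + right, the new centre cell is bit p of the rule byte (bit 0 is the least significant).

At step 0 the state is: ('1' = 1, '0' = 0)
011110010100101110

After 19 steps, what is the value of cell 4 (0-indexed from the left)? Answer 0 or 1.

0

0) 011110010100101110
1) 000001001010010001
2) 100000100101001000
3) 010000010010100100
4) 001000001001010010
5) 000100000100101001
6) 100010000010010100
7) 010001000001001010
8) 001000100000100101
9) 100100010000010010
10) 010010001000001001
11) 101001000100000100
12) 010100100010000010
13) 001010010001000001
14) 100101001000100000
15) 010010100100010000
16) 001001010010001000
17) 000100101001000100
18) 000010010100100010
19) 000001001010010001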